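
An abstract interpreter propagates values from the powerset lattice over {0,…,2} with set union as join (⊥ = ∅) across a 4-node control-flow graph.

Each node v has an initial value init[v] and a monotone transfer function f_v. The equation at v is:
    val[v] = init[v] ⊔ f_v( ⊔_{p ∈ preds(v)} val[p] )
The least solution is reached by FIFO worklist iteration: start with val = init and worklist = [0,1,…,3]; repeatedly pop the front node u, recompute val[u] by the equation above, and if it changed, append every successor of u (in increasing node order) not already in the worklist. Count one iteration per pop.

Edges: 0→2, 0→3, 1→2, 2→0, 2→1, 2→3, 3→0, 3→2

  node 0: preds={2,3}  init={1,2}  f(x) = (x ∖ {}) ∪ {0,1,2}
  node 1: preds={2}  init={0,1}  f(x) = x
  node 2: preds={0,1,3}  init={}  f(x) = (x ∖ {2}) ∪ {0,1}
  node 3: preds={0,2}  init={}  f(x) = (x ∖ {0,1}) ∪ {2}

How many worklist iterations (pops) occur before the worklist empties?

7

Iteration log — 7 steps:
  step 1. node 0  ⊔preds={}  new={0,1,2}  old={1,2}  +wl: 
  step 2. node 1  ⊔preds={}  new={0,1}  stable
  step 3. node 2  ⊔preds={0,1,2}  new={0,1}  old={}  +wl: 0,1
  step 4. node 3  ⊔preds={0,1,2}  new={2}  old={}  +wl: 2
  step 5. node 0  ⊔preds={0,1,2}  new={0,1,2}  stable
  step 6. node 1  ⊔preds={0,1}  new={0,1}  stable
  step 7. node 2  ⊔preds={0,1,2}  new={0,1}  stable

Least fixpoint reached:
  node 0: {0,1,2}
  node 1: {0,1}
  node 2: {0,1}
  node 3: {2}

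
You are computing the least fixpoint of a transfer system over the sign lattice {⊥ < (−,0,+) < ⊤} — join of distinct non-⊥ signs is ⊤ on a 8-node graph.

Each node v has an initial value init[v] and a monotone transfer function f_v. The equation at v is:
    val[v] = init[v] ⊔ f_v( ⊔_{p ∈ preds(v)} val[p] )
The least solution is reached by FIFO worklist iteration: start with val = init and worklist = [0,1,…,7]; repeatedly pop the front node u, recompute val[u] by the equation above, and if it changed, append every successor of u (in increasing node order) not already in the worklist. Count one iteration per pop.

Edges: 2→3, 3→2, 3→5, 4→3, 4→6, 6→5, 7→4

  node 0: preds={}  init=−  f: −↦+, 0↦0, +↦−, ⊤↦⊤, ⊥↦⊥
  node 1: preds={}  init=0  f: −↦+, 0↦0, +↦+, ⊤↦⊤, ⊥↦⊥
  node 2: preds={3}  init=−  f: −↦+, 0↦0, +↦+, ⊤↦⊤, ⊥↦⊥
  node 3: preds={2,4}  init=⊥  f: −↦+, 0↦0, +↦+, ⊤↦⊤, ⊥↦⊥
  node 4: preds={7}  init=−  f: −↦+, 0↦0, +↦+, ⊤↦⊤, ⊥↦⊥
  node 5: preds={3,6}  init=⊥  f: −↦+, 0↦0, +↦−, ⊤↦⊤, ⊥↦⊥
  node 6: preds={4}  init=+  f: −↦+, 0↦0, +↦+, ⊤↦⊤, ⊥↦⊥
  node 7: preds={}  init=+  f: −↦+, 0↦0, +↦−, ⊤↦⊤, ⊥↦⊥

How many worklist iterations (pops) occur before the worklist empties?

Trace (12 dequeues):
  [1] u=0 | in ⊥ | out − | ==
  [2] u=1 | in ⊥ | out 0 | ==
  [3] u=2 | in ⊥ | out − | ==
  [4] u=3 | in − | out + | prev ⊥ | push {2}
  [5] u=4 | in + | out ⊤ | prev − | push {3}
  [6] u=5 | in + | out − | prev ⊥ | push {}
  [7] u=6 | in ⊤ | out ⊤ | prev + | push {5}
  [8] u=7 | in ⊥ | out + | ==
  [9] u=2 | in + | out ⊤ | prev − | push {}
  [10] u=3 | in ⊤ | out ⊤ | prev + | push {2}
  [11] u=5 | in ⊤ | out ⊤ | prev − | push {}
  [12] u=2 | in ⊤ | out ⊤ | ==

Converged values:
  [0] −
  [1] 0
  [2] ⊤
  [3] ⊤
  [4] ⊤
  [5] ⊤
  [6] ⊤
  [7] +

12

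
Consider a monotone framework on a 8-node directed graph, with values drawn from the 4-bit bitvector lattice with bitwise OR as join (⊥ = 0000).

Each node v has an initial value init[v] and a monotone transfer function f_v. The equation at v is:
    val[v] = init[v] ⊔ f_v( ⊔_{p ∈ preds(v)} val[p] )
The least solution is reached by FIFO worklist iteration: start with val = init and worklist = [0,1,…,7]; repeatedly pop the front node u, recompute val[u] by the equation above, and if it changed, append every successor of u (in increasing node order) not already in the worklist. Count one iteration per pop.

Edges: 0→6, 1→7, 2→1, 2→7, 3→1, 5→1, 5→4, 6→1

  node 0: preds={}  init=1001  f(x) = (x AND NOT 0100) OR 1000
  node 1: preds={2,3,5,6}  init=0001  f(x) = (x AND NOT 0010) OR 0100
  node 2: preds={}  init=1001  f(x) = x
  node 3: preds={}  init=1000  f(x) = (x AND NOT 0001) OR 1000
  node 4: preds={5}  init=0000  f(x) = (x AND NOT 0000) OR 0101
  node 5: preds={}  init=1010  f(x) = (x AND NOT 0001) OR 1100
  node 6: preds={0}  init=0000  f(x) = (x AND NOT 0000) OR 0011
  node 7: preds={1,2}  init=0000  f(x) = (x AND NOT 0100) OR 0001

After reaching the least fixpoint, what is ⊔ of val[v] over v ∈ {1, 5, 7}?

Worklist (10 pops):
  #1 pop 0: in=0000 → 1001 (no change)
  #2 pop 1: in=1011 → 1101 (was 0001); enqueue []
  #3 pop 2: in=0000 → 1001 (no change)
  #4 pop 3: in=0000 → 1000 (no change)
  #5 pop 4: in=1010 → 1111 (was 0000); enqueue []
  #6 pop 5: in=0000 → 1110 (was 1010); enqueue [1,4]
  #7 pop 6: in=1001 → 1011 (was 0000); enqueue []
  #8 pop 7: in=1101 → 1001 (was 0000); enqueue []
  #9 pop 1: in=1111 → 1101 (no change)
  #10 pop 4: in=1110 → 1111 (no change)

Fixpoint:
  val[0] = 1001
  val[1] = 1101
  val[2] = 1001
  val[3] = 1000
  val[4] = 1111
  val[5] = 1110
  val[6] = 1011
  val[7] = 1001

1111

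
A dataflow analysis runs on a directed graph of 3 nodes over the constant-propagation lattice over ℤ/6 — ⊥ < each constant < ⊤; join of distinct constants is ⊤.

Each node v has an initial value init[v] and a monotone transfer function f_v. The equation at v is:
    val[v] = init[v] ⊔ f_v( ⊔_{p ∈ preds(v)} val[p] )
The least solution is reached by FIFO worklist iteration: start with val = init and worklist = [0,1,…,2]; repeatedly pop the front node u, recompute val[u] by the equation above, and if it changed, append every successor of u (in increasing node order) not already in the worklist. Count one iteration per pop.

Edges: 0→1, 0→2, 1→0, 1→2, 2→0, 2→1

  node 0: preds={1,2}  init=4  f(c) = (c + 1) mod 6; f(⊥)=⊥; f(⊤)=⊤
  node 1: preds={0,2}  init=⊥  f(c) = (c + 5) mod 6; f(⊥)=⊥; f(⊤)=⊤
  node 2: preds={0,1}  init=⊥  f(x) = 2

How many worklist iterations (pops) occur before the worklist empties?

7

Iteration log — 7 steps:
  step 1. node 0  ⊔preds=⊥  new=4  stable
  step 2. node 1  ⊔preds=4  new=3  old=⊥  +wl: 0
  step 3. node 2  ⊔preds=⊤  new=2  old=⊥  +wl: 1
  step 4. node 0  ⊔preds=⊤  new=⊤  old=4  +wl: 2
  step 5. node 1  ⊔preds=⊤  new=⊤  old=3  +wl: 0
  step 6. node 2  ⊔preds=⊤  new=2  stable
  step 7. node 0  ⊔preds=⊤  new=⊤  stable

Least fixpoint reached:
  node 0: ⊤
  node 1: ⊤
  node 2: 2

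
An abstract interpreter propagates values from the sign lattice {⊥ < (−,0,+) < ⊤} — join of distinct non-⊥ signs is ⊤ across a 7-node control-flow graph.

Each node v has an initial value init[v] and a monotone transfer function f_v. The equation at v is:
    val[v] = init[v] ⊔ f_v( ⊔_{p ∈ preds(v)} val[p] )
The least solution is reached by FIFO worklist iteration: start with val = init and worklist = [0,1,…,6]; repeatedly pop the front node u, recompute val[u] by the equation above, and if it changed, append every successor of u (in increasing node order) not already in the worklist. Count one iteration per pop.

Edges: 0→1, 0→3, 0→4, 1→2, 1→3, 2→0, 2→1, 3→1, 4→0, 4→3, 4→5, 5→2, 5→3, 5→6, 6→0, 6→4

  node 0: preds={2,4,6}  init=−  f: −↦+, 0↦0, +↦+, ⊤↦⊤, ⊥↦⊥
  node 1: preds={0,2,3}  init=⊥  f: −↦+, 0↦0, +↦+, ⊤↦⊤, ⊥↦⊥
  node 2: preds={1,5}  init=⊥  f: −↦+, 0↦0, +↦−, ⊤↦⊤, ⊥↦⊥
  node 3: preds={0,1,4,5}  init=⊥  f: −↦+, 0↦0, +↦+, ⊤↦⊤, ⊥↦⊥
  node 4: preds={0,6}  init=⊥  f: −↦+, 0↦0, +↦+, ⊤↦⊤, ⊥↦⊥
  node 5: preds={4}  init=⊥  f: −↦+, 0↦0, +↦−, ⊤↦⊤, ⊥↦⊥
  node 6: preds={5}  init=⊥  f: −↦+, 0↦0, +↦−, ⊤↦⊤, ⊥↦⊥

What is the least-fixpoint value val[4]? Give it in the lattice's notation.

Worklist (21 pops):
  #1 pop 0: in=⊥ → − (no change)
  #2 pop 1: in=− → + (was ⊥); enqueue []
  #3 pop 2: in=+ → − (was ⊥); enqueue [0,1]
  #4 pop 3: in=⊤ → ⊤ (was ⊥); enqueue []
  #5 pop 4: in=− → + (was ⊥); enqueue [3]
  #6 pop 5: in=+ → − (was ⊥); enqueue [2]
  #7 pop 6: in=− → + (was ⊥); enqueue [4]
  #8 pop 0: in=⊤ → ⊤ (was −); enqueue []
  #9 pop 1: in=⊤ → ⊤ (was +); enqueue []
  #10 pop 3: in=⊤ → ⊤ (no change)
  #11 pop 2: in=⊤ → ⊤ (was −); enqueue [0,1]
  #12 pop 4: in=⊤ → ⊤ (was +); enqueue [3,5]
  #13 pop 0: in=⊤ → ⊤ (no change)
  #14 pop 1: in=⊤ → ⊤ (no change)
  #15 pop 3: in=⊤ → ⊤ (no change)
  #16 pop 5: in=⊤ → ⊤ (was −); enqueue [2,3,6]
  #17 pop 2: in=⊤ → ⊤ (no change)
  #18 pop 3: in=⊤ → ⊤ (no change)
  #19 pop 6: in=⊤ → ⊤ (was +); enqueue [0,4]
  #20 pop 0: in=⊤ → ⊤ (no change)
  #21 pop 4: in=⊤ → ⊤ (no change)

Fixpoint:
  val[0] = ⊤
  val[1] = ⊤
  val[2] = ⊤
  val[3] = ⊤
  val[4] = ⊤
  val[5] = ⊤
  val[6] = ⊤

⊤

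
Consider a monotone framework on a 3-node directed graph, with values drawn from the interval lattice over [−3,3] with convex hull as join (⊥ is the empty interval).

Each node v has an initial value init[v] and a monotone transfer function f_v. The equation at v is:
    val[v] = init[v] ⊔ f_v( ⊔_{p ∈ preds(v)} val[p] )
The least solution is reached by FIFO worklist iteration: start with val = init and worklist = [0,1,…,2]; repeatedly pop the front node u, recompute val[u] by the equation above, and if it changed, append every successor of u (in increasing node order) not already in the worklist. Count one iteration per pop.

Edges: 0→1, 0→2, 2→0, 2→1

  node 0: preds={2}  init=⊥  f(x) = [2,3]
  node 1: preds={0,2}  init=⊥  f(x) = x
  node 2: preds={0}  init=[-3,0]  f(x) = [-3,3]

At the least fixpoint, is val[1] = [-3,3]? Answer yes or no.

yes

Trace (5 dequeues):
  [1] u=0 | in [-3,0] | out [2,3] | prev ⊥ | push {}
  [2] u=1 | in [-3,3] | out [-3,3] | prev ⊥ | push {}
  [3] u=2 | in [2,3] | out [-3,3] | prev [-3,0] | push {0,1}
  [4] u=0 | in [-3,3] | out [2,3] | ==
  [5] u=1 | in [-3,3] | out [-3,3] | ==

Converged values:
  [0] [2,3]
  [1] [-3,3]
  [2] [-3,3]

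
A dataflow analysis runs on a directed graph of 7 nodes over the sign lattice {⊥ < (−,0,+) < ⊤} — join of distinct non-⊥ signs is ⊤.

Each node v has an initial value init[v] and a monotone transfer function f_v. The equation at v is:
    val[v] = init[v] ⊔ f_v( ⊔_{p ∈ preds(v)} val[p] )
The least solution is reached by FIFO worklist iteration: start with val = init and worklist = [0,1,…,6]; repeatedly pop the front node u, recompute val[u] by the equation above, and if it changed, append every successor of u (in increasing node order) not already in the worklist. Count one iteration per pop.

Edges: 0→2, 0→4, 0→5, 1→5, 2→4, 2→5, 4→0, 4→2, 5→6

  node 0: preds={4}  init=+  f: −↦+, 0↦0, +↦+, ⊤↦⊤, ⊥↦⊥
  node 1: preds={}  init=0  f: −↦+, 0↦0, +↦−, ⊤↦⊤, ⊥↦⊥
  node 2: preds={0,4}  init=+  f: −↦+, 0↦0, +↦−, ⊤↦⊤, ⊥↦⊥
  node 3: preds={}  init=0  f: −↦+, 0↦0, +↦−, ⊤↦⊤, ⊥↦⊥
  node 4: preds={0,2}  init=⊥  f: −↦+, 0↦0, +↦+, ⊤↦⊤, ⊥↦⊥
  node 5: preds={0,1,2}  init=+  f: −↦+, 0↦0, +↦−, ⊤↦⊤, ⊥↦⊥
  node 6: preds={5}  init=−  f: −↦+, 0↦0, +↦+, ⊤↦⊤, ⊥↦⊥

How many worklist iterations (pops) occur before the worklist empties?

Iteration log — 11 steps:
  step 1. node 0  ⊔preds=⊥  new=+  stable
  step 2. node 1  ⊔preds=⊥  new=0  stable
  step 3. node 2  ⊔preds=+  new=⊤  old=+  +wl: 
  step 4. node 3  ⊔preds=⊥  new=0  stable
  step 5. node 4  ⊔preds=⊤  new=⊤  old=⊥  +wl: 0,2
  step 6. node 5  ⊔preds=⊤  new=⊤  old=+  +wl: 
  step 7. node 6  ⊔preds=⊤  new=⊤  old=−  +wl: 
  step 8. node 0  ⊔preds=⊤  new=⊤  old=+  +wl: 4,5
  step 9. node 2  ⊔preds=⊤  new=⊤  stable
  step 10. node 4  ⊔preds=⊤  new=⊤  stable
  step 11. node 5  ⊔preds=⊤  new=⊤  stable

Least fixpoint reached:
  node 0: ⊤
  node 1: 0
  node 2: ⊤
  node 3: 0
  node 4: ⊤
  node 5: ⊤
  node 6: ⊤

11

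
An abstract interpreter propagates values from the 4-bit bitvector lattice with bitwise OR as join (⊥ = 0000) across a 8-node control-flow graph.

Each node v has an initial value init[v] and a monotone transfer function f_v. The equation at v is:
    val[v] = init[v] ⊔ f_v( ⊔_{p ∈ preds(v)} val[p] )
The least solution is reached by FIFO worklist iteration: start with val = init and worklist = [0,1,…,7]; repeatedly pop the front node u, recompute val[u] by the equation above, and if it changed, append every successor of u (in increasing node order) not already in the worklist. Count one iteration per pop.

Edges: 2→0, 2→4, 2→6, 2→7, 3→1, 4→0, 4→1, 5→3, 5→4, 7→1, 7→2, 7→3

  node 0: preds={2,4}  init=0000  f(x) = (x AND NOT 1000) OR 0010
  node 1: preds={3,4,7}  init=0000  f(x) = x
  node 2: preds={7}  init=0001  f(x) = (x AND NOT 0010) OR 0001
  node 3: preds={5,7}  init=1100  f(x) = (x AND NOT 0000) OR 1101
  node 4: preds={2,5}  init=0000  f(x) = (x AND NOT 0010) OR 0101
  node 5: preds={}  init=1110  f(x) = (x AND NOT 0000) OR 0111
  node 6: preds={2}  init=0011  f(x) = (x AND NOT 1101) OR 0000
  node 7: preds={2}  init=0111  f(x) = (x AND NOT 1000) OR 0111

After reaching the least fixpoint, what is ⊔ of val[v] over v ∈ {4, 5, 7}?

1111

Worklist (12 pops):
  #1 pop 0: in=0001 → 0011 (was 0000); enqueue []
  #2 pop 1: in=1111 → 1111 (was 0000); enqueue []
  #3 pop 2: in=0111 → 0101 (was 0001); enqueue [0]
  #4 pop 3: in=1111 → 1111 (was 1100); enqueue [1]
  #5 pop 4: in=1111 → 1101 (was 0000); enqueue []
  #6 pop 5: in=0000 → 1111 (was 1110); enqueue [3,4]
  #7 pop 6: in=0101 → 0011 (no change)
  #8 pop 7: in=0101 → 0111 (no change)
  #9 pop 0: in=1101 → 0111 (was 0011); enqueue []
  #10 pop 1: in=1111 → 1111 (no change)
  #11 pop 3: in=1111 → 1111 (no change)
  #12 pop 4: in=1111 → 1101 (no change)

Fixpoint:
  val[0] = 0111
  val[1] = 1111
  val[2] = 0101
  val[3] = 1111
  val[4] = 1101
  val[5] = 1111
  val[6] = 0011
  val[7] = 0111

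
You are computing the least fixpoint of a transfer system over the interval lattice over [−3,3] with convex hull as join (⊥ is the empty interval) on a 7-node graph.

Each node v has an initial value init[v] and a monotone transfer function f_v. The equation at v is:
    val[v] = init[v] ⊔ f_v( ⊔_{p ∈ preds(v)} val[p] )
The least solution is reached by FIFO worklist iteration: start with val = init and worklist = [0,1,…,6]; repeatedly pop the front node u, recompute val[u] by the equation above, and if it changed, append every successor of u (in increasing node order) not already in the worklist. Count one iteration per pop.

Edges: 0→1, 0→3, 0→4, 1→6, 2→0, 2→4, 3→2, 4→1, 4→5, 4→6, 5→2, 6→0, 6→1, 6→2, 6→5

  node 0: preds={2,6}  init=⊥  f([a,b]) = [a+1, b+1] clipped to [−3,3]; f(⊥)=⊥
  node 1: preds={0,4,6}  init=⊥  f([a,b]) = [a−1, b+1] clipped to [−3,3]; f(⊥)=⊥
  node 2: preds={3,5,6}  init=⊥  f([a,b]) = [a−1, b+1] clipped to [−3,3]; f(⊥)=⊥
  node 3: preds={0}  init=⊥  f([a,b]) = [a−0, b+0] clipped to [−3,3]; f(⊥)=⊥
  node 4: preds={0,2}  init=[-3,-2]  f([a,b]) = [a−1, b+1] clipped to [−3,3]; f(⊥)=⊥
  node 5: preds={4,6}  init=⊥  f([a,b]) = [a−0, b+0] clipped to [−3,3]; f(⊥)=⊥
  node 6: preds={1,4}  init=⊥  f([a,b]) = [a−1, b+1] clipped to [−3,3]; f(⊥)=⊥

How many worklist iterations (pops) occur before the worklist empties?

23

Trace (23 dequeues):
  [1] u=0 | in ⊥ | out ⊥ | ==
  [2] u=1 | in [-3,-2] | out [-3,-1] | prev ⊥ | push {}
  [3] u=2 | in ⊥ | out ⊥ | ==
  [4] u=3 | in ⊥ | out ⊥ | ==
  [5] u=4 | in ⊥ | out [-3,-2] | ==
  [6] u=5 | in [-3,-2] | out [-3,-2] | prev ⊥ | push {2}
  [7] u=6 | in [-3,-1] | out [-3,0] | prev ⊥ | push {0,1,5}
  [8] u=2 | in [-3,0] | out [-3,1] | prev ⊥ | push {4}
  [9] u=0 | in [-3,1] | out [-2,2] | prev ⊥ | push {3}
  [10] u=1 | in [-3,2] | out [-3,3] | prev [-3,-1] | push {6}
  [11] u=5 | in [-3,0] | out [-3,0] | prev [-3,-2] | push {2}
  [12] u=4 | in [-3,2] | out [-3,3] | prev [-3,-2] | push {1,5}
  [13] u=3 | in [-2,2] | out [-2,2] | prev ⊥ | push {}
  [14] u=6 | in [-3,3] | out [-3,3] | prev [-3,0] | push {0}
  [15] u=2 | in [-3,3] | out [-3,3] | prev [-3,1] | push {4}
  [16] u=1 | in [-3,3] | out [-3,3] | ==
  [17] u=5 | in [-3,3] | out [-3,3] | prev [-3,0] | push {2}
  [18] u=0 | in [-3,3] | out [-2,3] | prev [-2,2] | push {1,3}
  [19] u=4 | in [-3,3] | out [-3,3] | ==
  [20] u=2 | in [-3,3] | out [-3,3] | ==
  [21] u=1 | in [-3,3] | out [-3,3] | ==
  [22] u=3 | in [-2,3] | out [-2,3] | prev [-2,2] | push {2}
  [23] u=2 | in [-3,3] | out [-3,3] | ==

Converged values:
  [0] [-2,3]
  [1] [-3,3]
  [2] [-3,3]
  [3] [-2,3]
  [4] [-3,3]
  [5] [-3,3]
  [6] [-3,3]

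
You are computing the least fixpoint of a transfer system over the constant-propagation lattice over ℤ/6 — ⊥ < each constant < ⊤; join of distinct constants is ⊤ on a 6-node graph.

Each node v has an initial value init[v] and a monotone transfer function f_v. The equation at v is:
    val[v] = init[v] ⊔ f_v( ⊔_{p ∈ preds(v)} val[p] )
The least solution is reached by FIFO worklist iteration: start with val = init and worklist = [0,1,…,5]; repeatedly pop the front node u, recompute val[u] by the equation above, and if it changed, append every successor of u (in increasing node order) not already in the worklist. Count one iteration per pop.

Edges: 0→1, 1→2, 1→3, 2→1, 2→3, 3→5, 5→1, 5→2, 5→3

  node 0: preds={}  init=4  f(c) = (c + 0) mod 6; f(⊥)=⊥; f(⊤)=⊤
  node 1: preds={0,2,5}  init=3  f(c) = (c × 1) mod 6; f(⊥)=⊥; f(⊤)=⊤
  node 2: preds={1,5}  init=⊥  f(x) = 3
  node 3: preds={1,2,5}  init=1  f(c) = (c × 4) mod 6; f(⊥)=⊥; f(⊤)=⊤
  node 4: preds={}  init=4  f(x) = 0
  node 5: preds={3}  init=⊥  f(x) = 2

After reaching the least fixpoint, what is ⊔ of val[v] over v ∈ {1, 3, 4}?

Trace (9 dequeues):
  [1] u=0 | in ⊥ | out 4 | ==
  [2] u=1 | in 4 | out ⊤ | prev 3 | push {}
  [3] u=2 | in ⊤ | out 3 | prev ⊥ | push {1}
  [4] u=3 | in ⊤ | out ⊤ | prev 1 | push {}
  [5] u=4 | in ⊥ | out ⊤ | prev 4 | push {}
  [6] u=5 | in ⊤ | out 2 | prev ⊥ | push {2,3}
  [7] u=1 | in ⊤ | out ⊤ | ==
  [8] u=2 | in ⊤ | out 3 | ==
  [9] u=3 | in ⊤ | out ⊤ | ==

Converged values:
  [0] 4
  [1] ⊤
  [2] 3
  [3] ⊤
  [4] ⊤
  [5] 2

⊤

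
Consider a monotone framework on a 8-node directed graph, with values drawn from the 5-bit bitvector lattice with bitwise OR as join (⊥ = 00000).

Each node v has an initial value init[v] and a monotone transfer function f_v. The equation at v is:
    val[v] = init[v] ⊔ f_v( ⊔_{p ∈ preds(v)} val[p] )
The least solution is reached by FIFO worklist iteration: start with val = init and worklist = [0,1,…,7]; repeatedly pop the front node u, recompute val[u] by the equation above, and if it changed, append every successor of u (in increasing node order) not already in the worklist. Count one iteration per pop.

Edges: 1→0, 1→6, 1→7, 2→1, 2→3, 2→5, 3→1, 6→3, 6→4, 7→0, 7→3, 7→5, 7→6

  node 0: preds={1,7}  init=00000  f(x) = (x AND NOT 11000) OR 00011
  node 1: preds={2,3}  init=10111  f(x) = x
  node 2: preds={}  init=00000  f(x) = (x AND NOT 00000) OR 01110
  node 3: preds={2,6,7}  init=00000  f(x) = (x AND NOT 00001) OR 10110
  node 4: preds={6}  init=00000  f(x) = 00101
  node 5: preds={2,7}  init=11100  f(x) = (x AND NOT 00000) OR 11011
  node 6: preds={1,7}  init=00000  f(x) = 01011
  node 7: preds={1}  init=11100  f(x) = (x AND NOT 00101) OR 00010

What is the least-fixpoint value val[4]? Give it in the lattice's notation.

00101

Worklist (15 pops):
  #1 pop 0: in=11111 → 00111 (was 00000); enqueue []
  #2 pop 1: in=00000 → 10111 (no change)
  #3 pop 2: in=00000 → 01110 (was 00000); enqueue [1]
  #4 pop 3: in=11110 → 11110 (was 00000); enqueue []
  #5 pop 4: in=00000 → 00101 (was 00000); enqueue []
  #6 pop 5: in=11110 → 11111 (was 11100); enqueue []
  #7 pop 6: in=11111 → 01011 (was 00000); enqueue [3,4]
  #8 pop 7: in=10111 → 11110 (was 11100); enqueue [0,5,6]
  #9 pop 1: in=11110 → 11111 (was 10111); enqueue [7]
  #10 pop 3: in=11111 → 11110 (no change)
  #11 pop 4: in=01011 → 00101 (no change)
  #12 pop 0: in=11111 → 00111 (no change)
  #13 pop 5: in=11110 → 11111 (no change)
  #14 pop 6: in=11111 → 01011 (no change)
  #15 pop 7: in=11111 → 11110 (no change)

Fixpoint:
  val[0] = 00111
  val[1] = 11111
  val[2] = 01110
  val[3] = 11110
  val[4] = 00101
  val[5] = 11111
  val[6] = 01011
  val[7] = 11110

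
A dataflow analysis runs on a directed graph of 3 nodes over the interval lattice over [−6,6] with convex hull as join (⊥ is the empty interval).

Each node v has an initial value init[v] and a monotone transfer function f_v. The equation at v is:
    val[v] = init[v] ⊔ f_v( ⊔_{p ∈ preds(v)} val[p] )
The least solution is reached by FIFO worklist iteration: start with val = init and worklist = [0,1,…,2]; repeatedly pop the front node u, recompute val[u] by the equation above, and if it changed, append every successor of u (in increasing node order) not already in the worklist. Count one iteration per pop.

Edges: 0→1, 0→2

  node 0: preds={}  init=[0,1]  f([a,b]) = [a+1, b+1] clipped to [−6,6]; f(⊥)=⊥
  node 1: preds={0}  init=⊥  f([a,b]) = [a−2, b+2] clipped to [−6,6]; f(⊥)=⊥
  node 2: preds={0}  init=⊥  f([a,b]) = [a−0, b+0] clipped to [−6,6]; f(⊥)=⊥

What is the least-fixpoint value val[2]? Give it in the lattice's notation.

[0,1]

Worklist (3 pops):
  #1 pop 0: in=⊥ → [0,1] (no change)
  #2 pop 1: in=[0,1] → [-2,3] (was ⊥); enqueue []
  #3 pop 2: in=[0,1] → [0,1] (was ⊥); enqueue []

Fixpoint:
  val[0] = [0,1]
  val[1] = [-2,3]
  val[2] = [0,1]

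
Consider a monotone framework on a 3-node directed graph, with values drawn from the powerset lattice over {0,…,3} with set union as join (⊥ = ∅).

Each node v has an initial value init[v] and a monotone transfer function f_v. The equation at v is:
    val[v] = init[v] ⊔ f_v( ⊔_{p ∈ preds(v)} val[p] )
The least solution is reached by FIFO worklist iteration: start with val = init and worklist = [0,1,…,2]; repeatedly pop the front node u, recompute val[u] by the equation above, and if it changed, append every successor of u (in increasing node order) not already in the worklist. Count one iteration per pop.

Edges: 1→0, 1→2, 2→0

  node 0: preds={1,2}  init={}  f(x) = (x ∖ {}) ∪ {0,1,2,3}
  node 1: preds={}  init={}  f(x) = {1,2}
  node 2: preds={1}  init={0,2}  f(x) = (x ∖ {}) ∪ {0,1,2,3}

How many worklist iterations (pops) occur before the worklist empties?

Worklist (4 pops):
  #1 pop 0: in={0,2} → {0,1,2,3} (was {}); enqueue []
  #2 pop 1: in={} → {1,2} (was {}); enqueue [0]
  #3 pop 2: in={1,2} → {0,1,2,3} (was {0,2}); enqueue []
  #4 pop 0: in={0,1,2,3} → {0,1,2,3} (no change)

Fixpoint:
  val[0] = {0,1,2,3}
  val[1] = {1,2}
  val[2] = {0,1,2,3}

4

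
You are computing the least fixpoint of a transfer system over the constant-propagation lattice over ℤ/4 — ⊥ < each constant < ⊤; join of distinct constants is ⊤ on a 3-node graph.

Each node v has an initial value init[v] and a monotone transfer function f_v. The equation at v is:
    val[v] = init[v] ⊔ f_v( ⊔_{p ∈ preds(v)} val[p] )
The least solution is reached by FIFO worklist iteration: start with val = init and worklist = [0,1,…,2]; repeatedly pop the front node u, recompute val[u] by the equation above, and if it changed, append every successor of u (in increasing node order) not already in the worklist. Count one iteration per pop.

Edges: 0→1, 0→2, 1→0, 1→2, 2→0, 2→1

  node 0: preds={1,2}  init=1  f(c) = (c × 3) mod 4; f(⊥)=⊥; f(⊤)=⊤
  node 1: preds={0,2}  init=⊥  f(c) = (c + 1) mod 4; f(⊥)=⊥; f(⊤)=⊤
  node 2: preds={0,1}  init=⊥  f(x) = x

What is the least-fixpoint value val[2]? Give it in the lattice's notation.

⊤

Trace (7 dequeues):
  [1] u=0 | in ⊥ | out 1 | ==
  [2] u=1 | in 1 | out 2 | prev ⊥ | push {0}
  [3] u=2 | in ⊤ | out ⊤ | prev ⊥ | push {1}
  [4] u=0 | in ⊤ | out ⊤ | prev 1 | push {2}
  [5] u=1 | in ⊤ | out ⊤ | prev 2 | push {0}
  [6] u=2 | in ⊤ | out ⊤ | ==
  [7] u=0 | in ⊤ | out ⊤ | ==

Converged values:
  [0] ⊤
  [1] ⊤
  [2] ⊤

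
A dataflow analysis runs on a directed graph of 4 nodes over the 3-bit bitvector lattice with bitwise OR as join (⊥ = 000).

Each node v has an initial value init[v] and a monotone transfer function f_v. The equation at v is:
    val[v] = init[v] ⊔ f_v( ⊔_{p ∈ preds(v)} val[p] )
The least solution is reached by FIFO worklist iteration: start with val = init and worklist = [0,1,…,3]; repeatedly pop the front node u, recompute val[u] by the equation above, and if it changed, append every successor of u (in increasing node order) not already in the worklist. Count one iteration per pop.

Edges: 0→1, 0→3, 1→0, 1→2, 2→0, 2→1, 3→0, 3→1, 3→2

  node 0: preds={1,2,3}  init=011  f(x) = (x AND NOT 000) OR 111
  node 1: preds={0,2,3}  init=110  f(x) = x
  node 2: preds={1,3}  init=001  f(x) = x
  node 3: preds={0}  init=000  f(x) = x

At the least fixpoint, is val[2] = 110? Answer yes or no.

Iteration log — 7 steps:
  step 1. node 0  ⊔preds=111  new=111  old=011  +wl: 
  step 2. node 1  ⊔preds=111  new=111  old=110  +wl: 0
  step 3. node 2  ⊔preds=111  new=111  old=001  +wl: 1
  step 4. node 3  ⊔preds=111  new=111  old=000  +wl: 2
  step 5. node 0  ⊔preds=111  new=111  stable
  step 6. node 1  ⊔preds=111  new=111  stable
  step 7. node 2  ⊔preds=111  new=111  stable

Least fixpoint reached:
  node 0: 111
  node 1: 111
  node 2: 111
  node 3: 111

no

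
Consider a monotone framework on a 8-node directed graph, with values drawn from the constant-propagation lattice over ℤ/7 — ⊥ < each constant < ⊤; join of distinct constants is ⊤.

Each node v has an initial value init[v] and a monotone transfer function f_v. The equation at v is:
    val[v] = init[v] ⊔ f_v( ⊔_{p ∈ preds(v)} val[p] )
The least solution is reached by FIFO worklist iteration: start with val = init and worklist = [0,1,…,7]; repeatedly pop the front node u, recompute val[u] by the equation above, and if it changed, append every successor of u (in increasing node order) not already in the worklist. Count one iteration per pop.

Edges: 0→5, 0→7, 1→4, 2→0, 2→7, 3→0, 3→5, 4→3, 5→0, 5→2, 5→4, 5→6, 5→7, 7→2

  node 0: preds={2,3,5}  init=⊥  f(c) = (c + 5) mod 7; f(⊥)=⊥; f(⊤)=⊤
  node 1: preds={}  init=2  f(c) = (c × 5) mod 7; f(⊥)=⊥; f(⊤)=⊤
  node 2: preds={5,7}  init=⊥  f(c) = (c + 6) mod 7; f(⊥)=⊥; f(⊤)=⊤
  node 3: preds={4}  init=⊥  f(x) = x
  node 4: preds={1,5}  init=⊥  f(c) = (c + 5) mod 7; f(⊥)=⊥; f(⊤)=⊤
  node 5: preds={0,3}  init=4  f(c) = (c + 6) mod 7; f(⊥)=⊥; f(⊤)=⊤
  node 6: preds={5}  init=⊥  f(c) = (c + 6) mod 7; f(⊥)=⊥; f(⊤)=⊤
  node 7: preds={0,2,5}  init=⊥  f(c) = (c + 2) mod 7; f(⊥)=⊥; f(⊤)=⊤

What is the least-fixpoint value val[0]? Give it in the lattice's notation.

Iteration log — 15 steps:
  step 1. node 0  ⊔preds=4  new=2  old=⊥  +wl: 
  step 2. node 1  ⊔preds=⊥  new=2  stable
  step 3. node 2  ⊔preds=4  new=3  old=⊥  +wl: 0
  step 4. node 3  ⊔preds=⊥  new=⊥  stable
  step 5. node 4  ⊔preds=⊤  new=⊤  old=⊥  +wl: 3
  step 6. node 5  ⊔preds=2  new=⊤  old=4  +wl: 2,4
  step 7. node 6  ⊔preds=⊤  new=⊤  old=⊥  +wl: 
  step 8. node 7  ⊔preds=⊤  new=⊤  old=⊥  +wl: 
  step 9. node 0  ⊔preds=⊤  new=⊤  old=2  +wl: 5,7
  step 10. node 3  ⊔preds=⊤  new=⊤  old=⊥  +wl: 0
  step 11. node 2  ⊔preds=⊤  new=⊤  old=3  +wl: 
  step 12. node 4  ⊔preds=⊤  new=⊤  stable
  step 13. node 5  ⊔preds=⊤  new=⊤  stable
  step 14. node 7  ⊔preds=⊤  new=⊤  stable
  step 15. node 0  ⊔preds=⊤  new=⊤  stable

Least fixpoint reached:
  node 0: ⊤
  node 1: 2
  node 2: ⊤
  node 3: ⊤
  node 4: ⊤
  node 5: ⊤
  node 6: ⊤
  node 7: ⊤

⊤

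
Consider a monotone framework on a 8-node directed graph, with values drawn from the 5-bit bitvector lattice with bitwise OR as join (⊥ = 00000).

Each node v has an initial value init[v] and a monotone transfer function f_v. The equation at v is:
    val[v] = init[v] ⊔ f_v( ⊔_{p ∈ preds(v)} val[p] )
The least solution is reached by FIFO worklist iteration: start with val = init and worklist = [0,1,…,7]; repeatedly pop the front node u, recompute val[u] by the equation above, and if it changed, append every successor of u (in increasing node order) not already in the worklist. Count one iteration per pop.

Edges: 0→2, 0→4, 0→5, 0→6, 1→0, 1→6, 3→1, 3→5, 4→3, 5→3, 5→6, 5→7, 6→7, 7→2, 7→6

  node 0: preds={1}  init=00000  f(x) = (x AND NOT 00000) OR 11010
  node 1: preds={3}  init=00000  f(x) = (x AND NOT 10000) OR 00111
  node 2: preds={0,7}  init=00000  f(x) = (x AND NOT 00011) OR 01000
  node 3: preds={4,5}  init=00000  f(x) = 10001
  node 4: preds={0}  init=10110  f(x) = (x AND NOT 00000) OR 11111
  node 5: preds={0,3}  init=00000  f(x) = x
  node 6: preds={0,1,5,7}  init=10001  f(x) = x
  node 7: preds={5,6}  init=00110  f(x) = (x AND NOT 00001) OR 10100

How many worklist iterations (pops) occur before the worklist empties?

Worklist (18 pops):
  #1 pop 0: in=00000 → 11010 (was 00000); enqueue []
  #2 pop 1: in=00000 → 00111 (was 00000); enqueue [0]
  #3 pop 2: in=11110 → 11100 (was 00000); enqueue []
  #4 pop 3: in=10110 → 10001 (was 00000); enqueue [1]
  #5 pop 4: in=11010 → 11111 (was 10110); enqueue [3]
  #6 pop 5: in=11011 → 11011 (was 00000); enqueue []
  #7 pop 6: in=11111 → 11111 (was 10001); enqueue []
  #8 pop 7: in=11111 → 11110 (was 00110); enqueue [2,6]
  #9 pop 0: in=00111 → 11111 (was 11010); enqueue [4,5]
  #10 pop 1: in=10001 → 00111 (no change)
  #11 pop 3: in=11111 → 10001 (no change)
  #12 pop 2: in=11111 → 11100 (no change)
  #13 pop 6: in=11111 → 11111 (no change)
  #14 pop 4: in=11111 → 11111 (no change)
  #15 pop 5: in=11111 → 11111 (was 11011); enqueue [3,6,7]
  #16 pop 3: in=11111 → 10001 (no change)
  #17 pop 6: in=11111 → 11111 (no change)
  #18 pop 7: in=11111 → 11110 (no change)

Fixpoint:
  val[0] = 11111
  val[1] = 00111
  val[2] = 11100
  val[3] = 10001
  val[4] = 11111
  val[5] = 11111
  val[6] = 11111
  val[7] = 11110

18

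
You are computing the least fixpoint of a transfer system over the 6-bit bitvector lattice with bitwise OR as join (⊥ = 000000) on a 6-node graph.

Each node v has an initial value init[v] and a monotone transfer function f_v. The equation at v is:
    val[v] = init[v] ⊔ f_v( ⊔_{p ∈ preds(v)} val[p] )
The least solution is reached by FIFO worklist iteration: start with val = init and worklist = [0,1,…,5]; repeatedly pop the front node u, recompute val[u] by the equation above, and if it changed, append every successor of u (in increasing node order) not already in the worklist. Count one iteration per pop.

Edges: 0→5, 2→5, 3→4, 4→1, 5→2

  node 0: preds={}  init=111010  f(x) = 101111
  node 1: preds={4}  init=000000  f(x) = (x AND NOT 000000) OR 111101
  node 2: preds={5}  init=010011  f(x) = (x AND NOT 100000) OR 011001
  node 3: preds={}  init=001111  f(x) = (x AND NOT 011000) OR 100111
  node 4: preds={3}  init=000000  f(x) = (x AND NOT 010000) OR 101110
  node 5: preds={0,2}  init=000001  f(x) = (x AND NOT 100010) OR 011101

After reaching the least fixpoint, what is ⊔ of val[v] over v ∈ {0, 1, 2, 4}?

Trace (9 dequeues):
  [1] u=0 | in 000000 | out 111111 | prev 111010 | push {}
  [2] u=1 | in 000000 | out 111101 | prev 000000 | push {}
  [3] u=2 | in 000001 | out 011011 | prev 010011 | push {}
  [4] u=3 | in 000000 | out 101111 | prev 001111 | push {}
  [5] u=4 | in 101111 | out 101111 | prev 000000 | push {1}
  [6] u=5 | in 111111 | out 011101 | prev 000001 | push {2}
  [7] u=1 | in 101111 | out 111111 | prev 111101 | push {}
  [8] u=2 | in 011101 | out 011111 | prev 011011 | push {5}
  [9] u=5 | in 111111 | out 011101 | ==

Converged values:
  [0] 111111
  [1] 111111
  [2] 011111
  [3] 101111
  [4] 101111
  [5] 011101

111111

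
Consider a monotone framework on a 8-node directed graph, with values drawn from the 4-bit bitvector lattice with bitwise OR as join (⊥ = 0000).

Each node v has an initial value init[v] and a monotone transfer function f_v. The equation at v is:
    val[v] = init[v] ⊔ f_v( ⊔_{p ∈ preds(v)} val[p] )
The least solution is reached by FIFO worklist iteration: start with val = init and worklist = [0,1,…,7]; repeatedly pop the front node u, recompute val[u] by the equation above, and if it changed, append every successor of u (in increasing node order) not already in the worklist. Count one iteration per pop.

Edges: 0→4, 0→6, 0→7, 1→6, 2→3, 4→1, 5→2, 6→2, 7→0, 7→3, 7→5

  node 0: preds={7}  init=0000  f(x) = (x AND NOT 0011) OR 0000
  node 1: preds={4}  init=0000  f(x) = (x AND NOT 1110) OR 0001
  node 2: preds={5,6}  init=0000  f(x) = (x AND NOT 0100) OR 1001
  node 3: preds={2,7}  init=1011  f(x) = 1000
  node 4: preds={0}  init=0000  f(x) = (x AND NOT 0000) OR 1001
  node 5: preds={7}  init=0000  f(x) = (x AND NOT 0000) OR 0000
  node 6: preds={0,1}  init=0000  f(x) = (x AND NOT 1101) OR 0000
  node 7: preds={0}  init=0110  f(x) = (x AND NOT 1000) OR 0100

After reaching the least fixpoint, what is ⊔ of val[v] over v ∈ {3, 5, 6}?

1111

Trace (11 dequeues):
  [1] u=0 | in 0110 | out 0100 | prev 0000 | push {}
  [2] u=1 | in 0000 | out 0001 | prev 0000 | push {}
  [3] u=2 | in 0000 | out 1001 | prev 0000 | push {}
  [4] u=3 | in 1111 | out 1011 | ==
  [5] u=4 | in 0100 | out 1101 | prev 0000 | push {1}
  [6] u=5 | in 0110 | out 0110 | prev 0000 | push {2}
  [7] u=6 | in 0101 | out 0000 | ==
  [8] u=7 | in 0100 | out 0110 | ==
  [9] u=1 | in 1101 | out 0001 | ==
  [10] u=2 | in 0110 | out 1011 | prev 1001 | push {3}
  [11] u=3 | in 1111 | out 1011 | ==

Converged values:
  [0] 0100
  [1] 0001
  [2] 1011
  [3] 1011
  [4] 1101
  [5] 0110
  [6] 0000
  [7] 0110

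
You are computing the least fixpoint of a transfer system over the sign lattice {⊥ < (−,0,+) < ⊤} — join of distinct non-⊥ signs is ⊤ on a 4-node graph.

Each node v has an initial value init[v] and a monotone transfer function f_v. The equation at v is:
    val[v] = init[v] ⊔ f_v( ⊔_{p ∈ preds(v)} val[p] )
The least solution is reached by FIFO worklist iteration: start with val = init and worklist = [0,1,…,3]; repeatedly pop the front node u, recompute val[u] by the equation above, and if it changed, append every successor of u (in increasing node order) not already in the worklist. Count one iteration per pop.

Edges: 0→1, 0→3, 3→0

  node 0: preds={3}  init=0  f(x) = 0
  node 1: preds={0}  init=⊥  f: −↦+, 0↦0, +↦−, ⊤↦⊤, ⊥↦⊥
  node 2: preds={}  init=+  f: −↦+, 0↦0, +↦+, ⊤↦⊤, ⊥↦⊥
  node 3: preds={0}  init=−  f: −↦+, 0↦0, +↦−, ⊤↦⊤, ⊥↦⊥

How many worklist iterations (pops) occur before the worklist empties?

Iteration log — 5 steps:
  step 1. node 0  ⊔preds=−  new=0  stable
  step 2. node 1  ⊔preds=0  new=0  old=⊥  +wl: 
  step 3. node 2  ⊔preds=⊥  new=+  stable
  step 4. node 3  ⊔preds=0  new=⊤  old=−  +wl: 0
  step 5. node 0  ⊔preds=⊤  new=0  stable

Least fixpoint reached:
  node 0: 0
  node 1: 0
  node 2: +
  node 3: ⊤

5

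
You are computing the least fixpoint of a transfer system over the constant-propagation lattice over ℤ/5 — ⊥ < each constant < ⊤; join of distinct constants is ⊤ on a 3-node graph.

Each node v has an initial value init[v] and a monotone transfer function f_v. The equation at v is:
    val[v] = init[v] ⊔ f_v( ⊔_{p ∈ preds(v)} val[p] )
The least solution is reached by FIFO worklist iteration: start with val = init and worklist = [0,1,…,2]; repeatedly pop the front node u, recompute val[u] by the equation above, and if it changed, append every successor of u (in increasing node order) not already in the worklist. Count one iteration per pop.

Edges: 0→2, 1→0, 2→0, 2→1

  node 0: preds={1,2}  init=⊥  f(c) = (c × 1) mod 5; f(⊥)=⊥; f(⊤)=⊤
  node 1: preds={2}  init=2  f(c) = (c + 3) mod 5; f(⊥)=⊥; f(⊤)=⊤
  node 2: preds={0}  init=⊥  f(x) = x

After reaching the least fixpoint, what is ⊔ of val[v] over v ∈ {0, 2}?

Trace (9 dequeues):
  [1] u=0 | in 2 | out 2 | prev ⊥ | push {}
  [2] u=1 | in ⊥ | out 2 | ==
  [3] u=2 | in 2 | out 2 | prev ⊥ | push {0,1}
  [4] u=0 | in 2 | out 2 | ==
  [5] u=1 | in 2 | out ⊤ | prev 2 | push {0}
  [6] u=0 | in ⊤ | out ⊤ | prev 2 | push {2}
  [7] u=2 | in ⊤ | out ⊤ | prev 2 | push {0,1}
  [8] u=0 | in ⊤ | out ⊤ | ==
  [9] u=1 | in ⊤ | out ⊤ | ==

Converged values:
  [0] ⊤
  [1] ⊤
  [2] ⊤

⊤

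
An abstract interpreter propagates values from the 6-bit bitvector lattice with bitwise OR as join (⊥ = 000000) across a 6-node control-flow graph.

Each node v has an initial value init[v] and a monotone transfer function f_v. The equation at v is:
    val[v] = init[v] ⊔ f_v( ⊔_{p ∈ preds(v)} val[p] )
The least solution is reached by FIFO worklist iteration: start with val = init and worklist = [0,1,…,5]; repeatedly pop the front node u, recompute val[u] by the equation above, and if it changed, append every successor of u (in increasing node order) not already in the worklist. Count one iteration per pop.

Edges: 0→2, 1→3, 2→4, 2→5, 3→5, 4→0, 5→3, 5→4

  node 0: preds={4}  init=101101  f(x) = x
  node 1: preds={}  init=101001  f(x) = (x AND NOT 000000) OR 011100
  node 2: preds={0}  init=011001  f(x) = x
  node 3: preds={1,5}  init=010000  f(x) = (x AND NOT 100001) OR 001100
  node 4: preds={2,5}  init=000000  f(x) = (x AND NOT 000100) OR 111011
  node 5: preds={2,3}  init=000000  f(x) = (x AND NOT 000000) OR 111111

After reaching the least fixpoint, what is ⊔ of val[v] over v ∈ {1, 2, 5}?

111111

Iteration log — 12 steps:
  step 1. node 0  ⊔preds=000000  new=101101  stable
  step 2. node 1  ⊔preds=000000  new=111101  old=101001  +wl: 
  step 3. node 2  ⊔preds=101101  new=111101  old=011001  +wl: 
  step 4. node 3  ⊔preds=111101  new=011100  old=010000  +wl: 
  step 5. node 4  ⊔preds=111101  new=111011  old=000000  +wl: 0
  step 6. node 5  ⊔preds=111101  new=111111  old=000000  +wl: 3,4
  step 7. node 0  ⊔preds=111011  new=111111  old=101101  +wl: 2
  step 8. node 3  ⊔preds=111111  new=011110  old=011100  +wl: 5
  step 9. node 4  ⊔preds=111111  new=111011  stable
  step 10. node 2  ⊔preds=111111  new=111111  old=111101  +wl: 4
  step 11. node 5  ⊔preds=111111  new=111111  stable
  step 12. node 4  ⊔preds=111111  new=111011  stable

Least fixpoint reached:
  node 0: 111111
  node 1: 111101
  node 2: 111111
  node 3: 011110
  node 4: 111011
  node 5: 111111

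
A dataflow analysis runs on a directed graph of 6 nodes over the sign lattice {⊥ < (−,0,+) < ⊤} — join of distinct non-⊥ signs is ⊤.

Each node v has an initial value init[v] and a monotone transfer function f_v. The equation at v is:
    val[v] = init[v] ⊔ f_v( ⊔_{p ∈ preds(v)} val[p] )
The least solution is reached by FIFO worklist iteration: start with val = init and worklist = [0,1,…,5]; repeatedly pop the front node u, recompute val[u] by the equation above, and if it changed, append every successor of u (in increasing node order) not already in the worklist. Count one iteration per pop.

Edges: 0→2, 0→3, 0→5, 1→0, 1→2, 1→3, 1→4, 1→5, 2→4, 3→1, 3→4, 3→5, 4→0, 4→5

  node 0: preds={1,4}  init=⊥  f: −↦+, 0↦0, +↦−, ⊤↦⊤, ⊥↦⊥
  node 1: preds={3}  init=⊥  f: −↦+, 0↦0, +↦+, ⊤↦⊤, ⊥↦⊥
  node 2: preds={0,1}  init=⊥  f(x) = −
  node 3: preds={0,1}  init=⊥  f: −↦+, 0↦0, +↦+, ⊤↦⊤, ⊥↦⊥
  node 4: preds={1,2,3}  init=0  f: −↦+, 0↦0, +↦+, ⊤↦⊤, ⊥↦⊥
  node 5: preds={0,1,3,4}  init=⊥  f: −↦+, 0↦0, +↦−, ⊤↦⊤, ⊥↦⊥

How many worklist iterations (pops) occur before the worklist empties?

Iteration log — 18 steps:
  step 1. node 0  ⊔preds=0  new=0  old=⊥  +wl: 
  step 2. node 1  ⊔preds=⊥  new=⊥  stable
  step 3. node 2  ⊔preds=0  new=−  old=⊥  +wl: 
  step 4. node 3  ⊔preds=0  new=0  old=⊥  +wl: 1
  step 5. node 4  ⊔preds=⊤  new=⊤  old=0  +wl: 0
  step 6. node 5  ⊔preds=⊤  new=⊤  old=⊥  +wl: 
  step 7. node 1  ⊔preds=0  new=0  old=⊥  +wl: 2,3,4,5
  step 8. node 0  ⊔preds=⊤  new=⊤  old=0  +wl: 
  step 9. node 2  ⊔preds=⊤  new=−  stable
  step 10. node 3  ⊔preds=⊤  new=⊤  old=0  +wl: 1
  step 11. node 4  ⊔preds=⊤  new=⊤  stable
  step 12. node 5  ⊔preds=⊤  new=⊤  stable
  step 13. node 1  ⊔preds=⊤  new=⊤  old=0  +wl: 0,2,3,4,5
  step 14. node 0  ⊔preds=⊤  new=⊤  stable
  step 15. node 2  ⊔preds=⊤  new=−  stable
  step 16. node 3  ⊔preds=⊤  new=⊤  stable
  step 17. node 4  ⊔preds=⊤  new=⊤  stable
  step 18. node 5  ⊔preds=⊤  new=⊤  stable

Least fixpoint reached:
  node 0: ⊤
  node 1: ⊤
  node 2: −
  node 3: ⊤
  node 4: ⊤
  node 5: ⊤

18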